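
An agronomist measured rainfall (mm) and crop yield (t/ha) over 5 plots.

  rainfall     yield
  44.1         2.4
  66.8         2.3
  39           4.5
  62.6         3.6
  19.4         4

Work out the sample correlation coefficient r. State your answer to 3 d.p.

n = 5, Σx = 231.9, Σy = 16.8, Σx² = 12223.17, Σy² = 60.26, Σxy = 737.94
nΣxy − ΣxΣy = 3689.7 − 3895.92 = -206.22
nΣx² − (Σx)² = 61115.85 − 53777.61 = 7338.24; nΣy² − (Σy)² = 301.3 − 282.24 = 19.06
r = -206.22 / √(7338.24 × 19.06) = -206.22 / 373.9878 ≈ -0.551

-0.551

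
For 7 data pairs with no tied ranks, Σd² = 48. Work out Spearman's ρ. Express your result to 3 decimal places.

0.143

ρ = 1 − 6Σd² / [n(n²−1)] = 1 − 6×48 / (7×48)
  = 1 − 288/336 = 1 − 0.8571 ≈ 0.143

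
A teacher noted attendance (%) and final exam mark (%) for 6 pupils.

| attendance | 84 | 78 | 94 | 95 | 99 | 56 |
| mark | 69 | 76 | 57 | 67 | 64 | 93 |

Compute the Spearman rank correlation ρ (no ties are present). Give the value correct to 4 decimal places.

-0.8286

Rank attendance: 3, 2, 4, 5, 6, 1
Rank mark: 4, 5, 1, 3, 2, 6
d = rank(attendance) − rank(mark): -1, -3, 3, 2, 4, -5; Σd² = 64
ρ = 1 − 6Σd² / [n(n²−1)] = 1 − 6×64 / (6×35) = 1 − 384/210 ≈ -0.8286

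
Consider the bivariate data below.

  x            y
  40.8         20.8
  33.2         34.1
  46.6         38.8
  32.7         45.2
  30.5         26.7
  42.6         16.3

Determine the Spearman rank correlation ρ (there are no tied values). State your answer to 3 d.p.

Rank x: 4, 3, 6, 2, 1, 5
Rank y: 2, 4, 5, 6, 3, 1
d = rank(x) − rank(y): 2, -1, 1, -4, -2, 4; Σd² = 42
ρ = 1 − 6Σd² / [n(n²−1)] = 1 − 6×42 / (6×35) = 1 − 252/210 ≈ -0.200

-0.200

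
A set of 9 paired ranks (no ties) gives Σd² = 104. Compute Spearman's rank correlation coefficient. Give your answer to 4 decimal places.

0.1333

ρ = 1 − 6Σd² / [n(n²−1)] = 1 − 6×104 / (9×80)
  = 1 − 624/720 = 1 − 0.86667 ≈ 0.1333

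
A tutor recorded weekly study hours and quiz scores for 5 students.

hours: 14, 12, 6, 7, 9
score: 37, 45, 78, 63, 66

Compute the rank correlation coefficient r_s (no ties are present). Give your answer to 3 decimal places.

Rank hours: 5, 4, 1, 2, 3
Rank score: 1, 2, 5, 3, 4
d = rank(hours) − rank(score): 4, 2, -4, -1, -1; Σd² = 38
ρ = 1 − 6Σd² / [n(n²−1)] = 1 − 6×38 / (5×24) = 1 − 228/120 ≈ -0.900

-0.900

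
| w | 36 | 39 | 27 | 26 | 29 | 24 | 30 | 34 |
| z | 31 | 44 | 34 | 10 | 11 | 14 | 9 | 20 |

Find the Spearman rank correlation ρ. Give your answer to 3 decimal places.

0.476

Rank w: 7, 8, 3, 2, 4, 1, 5, 6
Rank z: 6, 8, 7, 2, 3, 4, 1, 5
d = rank(w) − rank(z): 1, 0, -4, 0, 1, -3, 4, 1; Σd² = 44
ρ = 1 − 6Σd² / [n(n²−1)] = 1 − 6×44 / (8×63) = 1 − 264/504 ≈ 0.476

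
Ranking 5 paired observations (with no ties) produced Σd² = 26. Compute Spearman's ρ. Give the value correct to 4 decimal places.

ρ = 1 − 6Σd² / [n(n²−1)] = 1 − 6×26 / (5×24)
  = 1 − 156/120 = 1 − 1.30000 ≈ -0.3000

-0.3000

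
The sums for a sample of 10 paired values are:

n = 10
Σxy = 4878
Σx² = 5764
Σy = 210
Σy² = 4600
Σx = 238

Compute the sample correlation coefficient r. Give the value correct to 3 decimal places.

-0.872

r = (nΣxy − ΣxΣy) / √[(nΣx² − (Σx)²)(nΣy² − (Σy)²)]
Numerator: 10×4878 − 238×210 = -1200
Denominator: √[(57640 − 56644)(46000 − 44100)] = √[996 × 1900] = 1375.6453
r = -1200 / 1375.6453 ≈ -0.872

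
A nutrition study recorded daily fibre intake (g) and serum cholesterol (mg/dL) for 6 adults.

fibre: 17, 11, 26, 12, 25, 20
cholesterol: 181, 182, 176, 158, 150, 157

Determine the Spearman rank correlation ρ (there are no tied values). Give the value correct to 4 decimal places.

Rank fibre: 3, 1, 6, 2, 5, 4
Rank cholesterol: 5, 6, 4, 3, 1, 2
d = rank(fibre) − rank(cholesterol): -2, -5, 2, -1, 4, 2; Σd² = 54
ρ = 1 − 6Σd² / [n(n²−1)] = 1 − 6×54 / (6×35) = 1 − 324/210 ≈ -0.5429

-0.5429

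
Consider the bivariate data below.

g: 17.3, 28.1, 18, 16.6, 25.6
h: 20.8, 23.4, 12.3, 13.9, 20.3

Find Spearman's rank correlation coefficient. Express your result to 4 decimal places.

Rank g: 2, 5, 3, 1, 4
Rank h: 4, 5, 1, 2, 3
d = rank(g) − rank(h): -2, 0, 2, -1, 1; Σd² = 10
ρ = 1 − 6Σd² / [n(n²−1)] = 1 − 6×10 / (5×24) = 1 − 60/120 ≈ 0.5000

0.5000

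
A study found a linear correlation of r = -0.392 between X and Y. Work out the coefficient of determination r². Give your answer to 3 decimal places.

0.154

r² = (-0.392)² = 0.154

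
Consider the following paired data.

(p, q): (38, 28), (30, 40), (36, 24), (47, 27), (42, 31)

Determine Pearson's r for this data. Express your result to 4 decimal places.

-0.5816

n = 5, Σp = 193, Σq = 150, Σp² = 7613, Σq² = 4650, Σpq = 5699
nΣpq − ΣpΣq = 28495 − 28950 = -455
nΣp² − (Σp)² = 38065 − 37249 = 816; nΣq² − (Σq)² = 23250 − 22500 = 750
r = -455 / √(816 × 750) = -455 / 782.3043 ≈ -0.5816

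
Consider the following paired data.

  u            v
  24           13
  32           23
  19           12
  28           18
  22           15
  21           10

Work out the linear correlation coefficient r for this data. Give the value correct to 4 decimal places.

0.9266

n = 6, Σu = 146, Σv = 91, Σu² = 3670, Σv² = 1491, Σuv = 2320
nΣuv − ΣuΣv = 13920 − 13286 = 634
nΣu² − (Σu)² = 22020 − 21316 = 704; nΣv² − (Σv)² = 8946 − 8281 = 665
r = 634 / √(704 × 665) = 634 / 684.2222 ≈ 0.9266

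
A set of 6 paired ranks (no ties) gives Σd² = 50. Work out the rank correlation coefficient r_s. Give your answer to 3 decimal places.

-0.429

ρ = 1 − 6Σd² / [n(n²−1)] = 1 − 6×50 / (6×35)
  = 1 − 300/210 = 1 − 1.4286 ≈ -0.429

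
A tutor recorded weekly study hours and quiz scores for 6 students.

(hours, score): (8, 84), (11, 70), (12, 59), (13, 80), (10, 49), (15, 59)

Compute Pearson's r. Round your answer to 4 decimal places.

n = 6, Σx = 69, Σy = 401, Σx² = 823, Σy² = 27719, Σxy = 4565
nΣxy − ΣxΣy = 27390 − 27669 = -279
nΣx² − (Σx)² = 4938 − 4761 = 177; nΣy² − (Σy)² = 166314 − 160801 = 5513
r = -279 / √(177 × 5513) = -279 / 987.8264 ≈ -0.2824

-0.2824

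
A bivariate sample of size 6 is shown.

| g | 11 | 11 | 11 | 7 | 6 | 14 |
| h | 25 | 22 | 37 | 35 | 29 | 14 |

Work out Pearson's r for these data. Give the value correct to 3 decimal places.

-0.638

n = 6, Σg = 60, Σh = 162, Σg² = 644, Σh² = 4740, Σgh = 1539
nΣgh − ΣgΣh = 9234 − 9720 = -486
nΣg² − (Σg)² = 3864 − 3600 = 264; nΣh² − (Σh)² = 28440 − 26244 = 2196
r = -486 / √(264 × 2196) = -486 / 761.4092 ≈ -0.638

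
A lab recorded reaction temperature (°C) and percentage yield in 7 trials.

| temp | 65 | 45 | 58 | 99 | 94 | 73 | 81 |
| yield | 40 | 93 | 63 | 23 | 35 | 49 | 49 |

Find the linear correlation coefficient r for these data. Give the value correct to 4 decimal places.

n = 7, Σx = 515, Σy = 352, Σx² = 40141, Σy² = 20774, Σxy = 23552
nΣxy − ΣxΣy = 164864 − 181280 = -16416
nΣx² − (Σx)² = 280987 − 265225 = 15762; nΣy² − (Σy)² = 145418 − 123904 = 21514
r = -16416 / √(15762 × 21514) = -16416 / 18414.7677 ≈ -0.8915

-0.8915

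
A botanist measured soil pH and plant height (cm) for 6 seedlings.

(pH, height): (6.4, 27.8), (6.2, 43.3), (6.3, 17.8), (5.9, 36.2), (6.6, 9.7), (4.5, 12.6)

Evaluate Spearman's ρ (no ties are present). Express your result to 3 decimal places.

-0.314

Rank pH: 5, 3, 4, 2, 6, 1
Rank height: 4, 6, 3, 5, 1, 2
d = rank(pH) − rank(height): 1, -3, 1, -3, 5, -1; Σd² = 46
ρ = 1 − 6Σd² / [n(n²−1)] = 1 − 6×46 / (6×35) = 1 − 276/210 ≈ -0.314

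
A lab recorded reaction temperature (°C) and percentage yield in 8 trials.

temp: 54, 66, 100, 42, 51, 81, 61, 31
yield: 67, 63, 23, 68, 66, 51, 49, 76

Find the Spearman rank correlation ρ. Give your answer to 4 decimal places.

-0.9048

Rank temp: 4, 6, 8, 2, 3, 7, 5, 1
Rank yield: 6, 4, 1, 7, 5, 3, 2, 8
d = rank(temp) − rank(yield): -2, 2, 7, -5, -2, 4, 3, -7; Σd² = 160
ρ = 1 − 6Σd² / [n(n²−1)] = 1 − 6×160 / (8×63) = 1 − 960/504 ≈ -0.9048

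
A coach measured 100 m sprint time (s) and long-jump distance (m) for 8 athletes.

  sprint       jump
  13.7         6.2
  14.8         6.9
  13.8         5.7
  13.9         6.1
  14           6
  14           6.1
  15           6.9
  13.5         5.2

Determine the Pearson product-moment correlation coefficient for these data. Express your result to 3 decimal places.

0.908

n = 8, Σx = 112.7, Σy = 49.1, Σx² = 1589.63, Σy² = 303.61, Σxy = 693.61
nΣxy − ΣxΣy = 5548.88 − 5533.57 = 15.31
nΣx² − (Σx)² = 12717.04 − 12701.29 = 15.75; nΣy² − (Σy)² = 2428.88 − 2410.81 = 18.07
r = 15.31 / √(15.75 × 18.07) = 15.31 / 16.8702 ≈ 0.908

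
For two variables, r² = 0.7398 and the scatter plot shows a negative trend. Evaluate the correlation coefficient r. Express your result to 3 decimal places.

-0.860

|r| = √0.7398 = 0.860
The association is negative, so r = −0.860.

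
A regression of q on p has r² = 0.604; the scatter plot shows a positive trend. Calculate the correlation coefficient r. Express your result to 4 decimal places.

0.7772

|r| = √0.604 = 0.7772
The association is positive, so r = 0.7772.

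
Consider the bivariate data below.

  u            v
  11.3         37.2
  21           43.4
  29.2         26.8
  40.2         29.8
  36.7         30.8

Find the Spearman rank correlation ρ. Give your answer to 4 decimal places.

Rank u: 1, 2, 3, 5, 4
Rank v: 4, 5, 1, 2, 3
d = rank(u) − rank(v): -3, -3, 2, 3, 1; Σd² = 32
ρ = 1 − 6Σd² / [n(n²−1)] = 1 − 6×32 / (5×24) = 1 − 192/120 ≈ -0.6000

-0.6000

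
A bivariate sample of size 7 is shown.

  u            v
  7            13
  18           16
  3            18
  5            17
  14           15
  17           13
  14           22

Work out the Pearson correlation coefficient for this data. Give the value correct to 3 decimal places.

-0.116

n = 7, Σu = 78, Σv = 114, Σu² = 1088, Σv² = 1916, Σuv = 1257
nΣuv − ΣuΣv = 8799 − 8892 = -93
nΣu² − (Σu)² = 7616 − 6084 = 1532; nΣv² − (Σv)² = 13412 − 12996 = 416
r = -93 / √(1532 × 416) = -93 / 798.3182 ≈ -0.116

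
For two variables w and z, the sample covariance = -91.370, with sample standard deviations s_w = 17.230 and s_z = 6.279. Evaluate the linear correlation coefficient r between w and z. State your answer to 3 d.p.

r = Cov(w,z) / (s_w · s_z) = -91.370 / (17.230 × 6.279)
  = -91.370 / 108.1872 ≈ -0.845

-0.845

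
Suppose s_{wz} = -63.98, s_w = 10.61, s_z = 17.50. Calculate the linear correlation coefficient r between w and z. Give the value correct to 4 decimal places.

r = Cov(w,z) / (s_w · s_z) = -63.98 / (10.61 × 17.50)
  = -63.98 / 185.6750 ≈ -0.3446

-0.3446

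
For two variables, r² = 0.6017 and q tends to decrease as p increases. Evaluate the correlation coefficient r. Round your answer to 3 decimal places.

|r| = √0.6017 = 0.776
The association is negative, so r = −0.776.

-0.776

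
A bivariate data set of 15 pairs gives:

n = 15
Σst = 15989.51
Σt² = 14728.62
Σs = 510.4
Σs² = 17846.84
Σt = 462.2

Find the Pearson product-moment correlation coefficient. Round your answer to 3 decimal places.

0.543

r = (nΣst − ΣsΣt) / √[(nΣs² − (Σs)²)(nΣt² − (Σt)²)]
Numerator: 15×15989.51 − 510.4×462.2 = 3935.77
Denominator: √[(267702.6 − 260508.16)(220929.3 − 213628.84)] = √[7194.44 × 7300.46] = 7247.2561
r = 3935.77 / 7247.2561 ≈ 0.543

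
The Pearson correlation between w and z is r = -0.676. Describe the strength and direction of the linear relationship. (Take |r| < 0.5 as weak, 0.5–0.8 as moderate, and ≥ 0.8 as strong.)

r = -0.676 < 0 so the relationship is negative.
|r| = 0.676, which falls in the moderate range.

moderate negative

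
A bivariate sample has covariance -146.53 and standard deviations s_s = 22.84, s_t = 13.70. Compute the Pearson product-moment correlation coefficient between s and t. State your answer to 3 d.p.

-0.468

r = Cov(s,t) / (s_s · s_t) = -146.53 / (22.84 × 13.70)
  = -146.53 / 312.9080 ≈ -0.468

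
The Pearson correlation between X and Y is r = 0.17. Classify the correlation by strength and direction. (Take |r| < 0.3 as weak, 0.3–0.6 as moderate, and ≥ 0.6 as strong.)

r = 0.17 > 0 so the relationship is positive.
|r| = 0.17, which falls in the weak range.

weak positive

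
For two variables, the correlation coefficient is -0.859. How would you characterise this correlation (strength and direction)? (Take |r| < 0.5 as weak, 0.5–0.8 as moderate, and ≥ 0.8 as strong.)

r = -0.859 < 0 so the relationship is negative.
|r| = 0.859, which falls in the strong range.

strong negative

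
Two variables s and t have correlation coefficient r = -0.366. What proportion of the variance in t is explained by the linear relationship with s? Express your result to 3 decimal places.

0.134

r² = (-0.366)² = 0.134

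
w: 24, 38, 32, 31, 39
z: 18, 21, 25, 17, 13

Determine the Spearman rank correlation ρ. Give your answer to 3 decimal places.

-0.200

Rank w: 1, 4, 3, 2, 5
Rank z: 3, 4, 5, 2, 1
d = rank(w) − rank(z): -2, 0, -2, 0, 4; Σd² = 24
ρ = 1 − 6Σd² / [n(n²−1)] = 1 − 6×24 / (5×24) = 1 − 144/120 ≈ -0.200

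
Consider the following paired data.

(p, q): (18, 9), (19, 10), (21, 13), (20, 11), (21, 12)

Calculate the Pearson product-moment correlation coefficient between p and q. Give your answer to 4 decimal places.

0.9701

n = 5, Σp = 99, Σq = 55, Σp² = 1967, Σq² = 615, Σpq = 1097
nΣpq − ΣpΣq = 5485 − 5445 = 40
nΣp² − (Σp)² = 9835 − 9801 = 34; nΣq² − (Σq)² = 3075 − 3025 = 50
r = 40 / √(34 × 50) = 40 / 41.2311 ≈ 0.9701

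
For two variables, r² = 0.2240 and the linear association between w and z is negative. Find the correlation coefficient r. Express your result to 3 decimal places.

-0.473

|r| = √0.2240 = 0.473
The association is negative, so r = −0.473.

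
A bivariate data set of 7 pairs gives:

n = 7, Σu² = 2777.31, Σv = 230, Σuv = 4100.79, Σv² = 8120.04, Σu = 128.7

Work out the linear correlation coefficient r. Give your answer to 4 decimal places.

-0.2659

r = (nΣuv − ΣuΣv) / √[(nΣu² − (Σu)²)(nΣv² − (Σv)²)]
Numerator: 7×4100.79 − 128.7×230 = -895.47
Denominator: √[(19441.17 − 16563.69)(56840.28 − 52900)] = √[2877.48 × 3940.28] = 3367.2061
r = -895.47 / 3367.2061 ≈ -0.2659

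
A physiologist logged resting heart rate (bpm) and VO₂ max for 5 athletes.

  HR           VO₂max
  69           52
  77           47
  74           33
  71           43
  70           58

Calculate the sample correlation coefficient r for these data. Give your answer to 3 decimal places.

n = 5, Σx = 361, Σy = 233, Σx² = 26107, Σy² = 11215, Σxy = 16762
nΣxy − ΣxΣy = 83810 − 84113 = -303
nΣx² − (Σx)² = 130535 − 130321 = 214; nΣy² − (Σy)² = 56075 − 54289 = 1786
r = -303 / √(214 × 1786) = -303 / 618.2265 ≈ -0.490

-0.490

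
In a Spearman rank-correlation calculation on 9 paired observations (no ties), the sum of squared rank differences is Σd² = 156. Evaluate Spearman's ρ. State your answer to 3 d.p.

-0.300

ρ = 1 − 6Σd² / [n(n²−1)] = 1 − 6×156 / (9×80)
  = 1 − 936/720 = 1 − 1.3000 ≈ -0.300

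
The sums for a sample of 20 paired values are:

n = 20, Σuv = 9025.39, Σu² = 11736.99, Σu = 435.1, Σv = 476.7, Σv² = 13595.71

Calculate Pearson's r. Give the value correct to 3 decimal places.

-0.597

r = (nΣuv − ΣuΣv) / √[(nΣu² − (Σu)²)(nΣv² − (Σv)²)]
Numerator: 20×9025.39 − 435.1×476.7 = -26904.37
Denominator: √[(234739.8 − 189312.01)(271914.2 − 227242.89)] = √[45427.79 × 44671.31] = 45047.9621
r = -26904.37 / 45047.9621 ≈ -0.597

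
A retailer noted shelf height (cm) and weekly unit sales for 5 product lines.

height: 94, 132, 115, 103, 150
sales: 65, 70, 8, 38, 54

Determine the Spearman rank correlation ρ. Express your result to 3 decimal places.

Rank height: 1, 4, 3, 2, 5
Rank sales: 4, 5, 1, 2, 3
d = rank(height) − rank(sales): -3, -1, 2, 0, 2; Σd² = 18
ρ = 1 − 6Σd² / [n(n²−1)] = 1 − 6×18 / (5×24) = 1 − 108/120 ≈ 0.100

0.100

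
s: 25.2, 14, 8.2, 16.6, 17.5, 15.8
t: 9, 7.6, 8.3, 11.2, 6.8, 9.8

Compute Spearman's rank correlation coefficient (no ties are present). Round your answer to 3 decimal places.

Rank s: 6, 2, 1, 4, 5, 3
Rank t: 4, 2, 3, 6, 1, 5
d = rank(s) − rank(t): 2, 0, -2, -2, 4, -2; Σd² = 32
ρ = 1 − 6Σd² / [n(n²−1)] = 1 − 6×32 / (6×35) = 1 − 192/210 ≈ 0.086

0.086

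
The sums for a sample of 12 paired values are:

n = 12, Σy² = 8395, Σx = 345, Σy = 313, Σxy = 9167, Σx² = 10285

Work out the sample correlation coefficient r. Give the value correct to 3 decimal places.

0.579

r = (nΣxy − ΣxΣy) / √[(nΣx² − (Σx)²)(nΣy² − (Σy)²)]
Numerator: 12×9167 − 345×313 = 2019
Denominator: √[(123420 − 119025)(100740 − 97969)] = √[4395 × 2771] = 3489.7772
r = 2019 / 3489.7772 ≈ 0.579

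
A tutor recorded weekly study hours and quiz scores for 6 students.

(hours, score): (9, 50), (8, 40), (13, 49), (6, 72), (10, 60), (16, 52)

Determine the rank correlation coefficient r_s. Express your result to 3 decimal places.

-0.143

Rank hours: 3, 2, 5, 1, 4, 6
Rank score: 3, 1, 2, 6, 5, 4
d = rank(hours) − rank(score): 0, 1, 3, -5, -1, 2; Σd² = 40
ρ = 1 − 6Σd² / [n(n²−1)] = 1 − 6×40 / (6×35) = 1 − 240/210 ≈ -0.143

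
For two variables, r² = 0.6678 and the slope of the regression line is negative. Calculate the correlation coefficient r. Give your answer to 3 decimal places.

-0.817

|r| = √0.6678 = 0.817
The association is negative, so r = −0.817.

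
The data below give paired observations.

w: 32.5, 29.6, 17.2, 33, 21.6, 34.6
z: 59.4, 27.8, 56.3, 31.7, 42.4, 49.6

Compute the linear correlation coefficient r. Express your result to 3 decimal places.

n = 6, Σw = 168.5, Σz = 267.2, Σw² = 4980.97, Σz² = 12733.7, Σwz = 7399.84
nΣwz − ΣwΣz = 44399.04 − 45023.2 = -624.16
nΣw² − (Σw)² = 29885.82 − 28392.25 = 1493.57; nΣz² − (Σz)² = 76402.2 − 71395.84 = 5006.36
r = -624.16 / √(1493.57 × 5006.36) = -624.16 / 2734.4742 ≈ -0.228

-0.228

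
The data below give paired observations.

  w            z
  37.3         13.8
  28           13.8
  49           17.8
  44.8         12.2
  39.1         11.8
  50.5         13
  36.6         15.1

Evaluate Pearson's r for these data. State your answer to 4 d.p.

n = 7, Σw = 285.3, Σz = 97.5, Σw² = 12001.95, Σz² = 1382.81, Σwz = 3990.44
nΣwz − ΣwΣz = 27933.08 − 27816.75 = 116.33
nΣw² − (Σw)² = 84013.65 − 81396.09 = 2617.56; nΣz² − (Σz)² = 9679.67 − 9506.25 = 173.42
r = 116.33 / √(2617.56 × 173.42) = 116.33 / 673.7487 ≈ 0.1727

0.1727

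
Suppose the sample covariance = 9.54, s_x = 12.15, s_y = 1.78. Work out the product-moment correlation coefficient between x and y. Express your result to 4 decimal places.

r = Cov(x,y) / (s_x · s_y) = 9.54 / (12.15 × 1.78)
  = 9.54 / 21.6270 ≈ 0.4411

0.4411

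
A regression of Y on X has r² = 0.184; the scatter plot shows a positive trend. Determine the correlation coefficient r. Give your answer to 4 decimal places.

0.4290

|r| = √0.184 = 0.4290
The association is positive, so r = 0.4290.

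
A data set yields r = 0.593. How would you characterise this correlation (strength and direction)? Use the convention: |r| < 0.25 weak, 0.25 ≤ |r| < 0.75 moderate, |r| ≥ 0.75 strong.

r = 0.593 > 0 so the relationship is positive.
|r| = 0.593, which falls in the moderate range.

moderate positive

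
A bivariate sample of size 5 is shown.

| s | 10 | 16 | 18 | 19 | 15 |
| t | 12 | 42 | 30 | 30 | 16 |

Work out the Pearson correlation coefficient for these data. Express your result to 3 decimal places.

0.673

n = 5, Σs = 78, Σt = 130, Σs² = 1266, Σt² = 3964, Σst = 2142
nΣst − ΣsΣt = 10710 − 10140 = 570
nΣs² − (Σs)² = 6330 − 6084 = 246; nΣt² − (Σt)² = 19820 − 16900 = 2920
r = 570 / √(246 × 2920) = 570 / 847.5376 ≈ 0.673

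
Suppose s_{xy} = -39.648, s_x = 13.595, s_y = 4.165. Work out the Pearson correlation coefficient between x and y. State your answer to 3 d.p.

r = Cov(x,y) / (s_x · s_y) = -39.648 / (13.595 × 4.165)
  = -39.648 / 56.6232 ≈ -0.700

-0.700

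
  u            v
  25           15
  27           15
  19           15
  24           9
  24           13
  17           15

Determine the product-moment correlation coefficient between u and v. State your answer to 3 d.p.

n = 6, Σu = 136, Σv = 82, Σu² = 3156, Σv² = 1150, Σuv = 1848
nΣuv − ΣuΣv = 11088 − 11152 = -64
nΣu² − (Σu)² = 18936 − 18496 = 440; nΣv² − (Σv)² = 6900 − 6724 = 176
r = -64 / √(440 × 176) = -64 / 278.2804 ≈ -0.230

-0.230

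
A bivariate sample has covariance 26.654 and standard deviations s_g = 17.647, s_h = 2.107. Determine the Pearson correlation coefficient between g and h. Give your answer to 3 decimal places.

r = Cov(g,h) / (s_g · s_h) = 26.654 / (17.647 × 2.107)
  = 26.654 / 37.1822 ≈ 0.717

0.717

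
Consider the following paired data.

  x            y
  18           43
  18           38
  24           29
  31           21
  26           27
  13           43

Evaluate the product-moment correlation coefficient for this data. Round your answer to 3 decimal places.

-0.966

n = 6, Σx = 130, Σy = 201, Σx² = 3030, Σy² = 7153, Σxy = 4066
nΣxy − ΣxΣy = 24396 − 26130 = -1734
nΣx² − (Σx)² = 18180 − 16900 = 1280; nΣy² − (Σy)² = 42918 − 40401 = 2517
r = -1734 / √(1280 × 2517) = -1734 / 1794.9262 ≈ -0.966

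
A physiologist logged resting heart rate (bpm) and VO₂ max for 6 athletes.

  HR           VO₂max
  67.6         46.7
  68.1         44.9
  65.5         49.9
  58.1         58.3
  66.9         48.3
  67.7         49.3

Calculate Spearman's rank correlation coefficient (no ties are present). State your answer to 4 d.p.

-0.8286

Rank HR: 4, 6, 2, 1, 3, 5
Rank VO₂max: 2, 1, 5, 6, 3, 4
d = rank(HR) − rank(VO₂max): 2, 5, -3, -5, 0, 1; Σd² = 64
ρ = 1 − 6Σd² / [n(n²−1)] = 1 − 6×64 / (6×35) = 1 − 384/210 ≈ -0.8286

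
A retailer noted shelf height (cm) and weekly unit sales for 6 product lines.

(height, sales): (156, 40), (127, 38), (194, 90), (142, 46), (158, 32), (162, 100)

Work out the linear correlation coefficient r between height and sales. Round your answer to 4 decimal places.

0.6554

n = 6, Σx = 939, Σy = 346, Σx² = 149473, Σy² = 24284, Σxy = 56314
nΣxy − ΣxΣy = 337884 − 324894 = 12990
nΣx² − (Σx)² = 896838 − 881721 = 15117; nΣy² − (Σy)² = 145704 − 119716 = 25988
r = 12990 / √(15117 × 25988) = 12990 / 19820.7113 ≈ 0.6554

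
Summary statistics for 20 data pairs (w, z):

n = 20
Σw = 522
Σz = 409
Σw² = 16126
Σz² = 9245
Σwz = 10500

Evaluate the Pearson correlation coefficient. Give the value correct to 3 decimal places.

r = (nΣwz − ΣwΣz) / √[(nΣw² − (Σw)²)(nΣz² − (Σz)²)]
Numerator: 20×10500 − 522×409 = -3498
Denominator: √[(322520 − 272484)(184900 − 167281)] = √[50036 × 17619] = 29691.4850
r = -3498 / 29691.4850 ≈ -0.118

-0.118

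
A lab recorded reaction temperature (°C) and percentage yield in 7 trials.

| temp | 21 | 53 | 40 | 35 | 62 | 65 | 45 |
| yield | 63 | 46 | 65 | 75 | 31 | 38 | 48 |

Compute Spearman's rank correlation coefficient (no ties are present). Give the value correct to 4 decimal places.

-0.8571

Rank temp: 1, 5, 3, 2, 6, 7, 4
Rank yield: 5, 3, 6, 7, 1, 2, 4
d = rank(temp) − rank(yield): -4, 2, -3, -5, 5, 5, 0; Σd² = 104
ρ = 1 − 6Σd² / [n(n²−1)] = 1 − 6×104 / (7×48) = 1 − 624/336 ≈ -0.8571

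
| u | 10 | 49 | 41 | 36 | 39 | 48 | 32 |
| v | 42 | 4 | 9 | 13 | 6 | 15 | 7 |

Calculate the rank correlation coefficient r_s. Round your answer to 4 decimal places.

-0.4643

Rank u: 1, 7, 5, 3, 4, 6, 2
Rank v: 7, 1, 4, 5, 2, 6, 3
d = rank(u) − rank(v): -6, 6, 1, -2, 2, 0, -1; Σd² = 82
ρ = 1 − 6Σd² / [n(n²−1)] = 1 − 6×82 / (7×48) = 1 − 492/336 ≈ -0.4643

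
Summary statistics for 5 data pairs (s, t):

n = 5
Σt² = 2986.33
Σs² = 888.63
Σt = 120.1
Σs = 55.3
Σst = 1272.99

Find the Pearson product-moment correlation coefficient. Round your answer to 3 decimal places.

r = (nΣst − ΣsΣt) / √[(nΣs² − (Σs)²)(nΣt² − (Σt)²)]
Numerator: 5×1272.99 − 55.3×120.1 = -276.58
Denominator: √[(4443.15 − 3058.09)(14931.65 − 14424.01)] = √[1385.06 × 507.64] = 838.5177
r = -276.58 / 838.5177 ≈ -0.330

-0.330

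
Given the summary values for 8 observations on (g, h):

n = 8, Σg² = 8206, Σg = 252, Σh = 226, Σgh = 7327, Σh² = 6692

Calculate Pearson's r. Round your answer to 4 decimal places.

r = (nΣgh − ΣgΣh) / √[(nΣg² − (Σg)²)(nΣh² − (Σh)²)]
Numerator: 8×7327 − 252×226 = 1664
Denominator: √[(65648 − 63504)(53536 − 51076)] = √[2144 × 2460] = 2296.5714
r = 1664 / 2296.5714 ≈ 0.7246

0.7246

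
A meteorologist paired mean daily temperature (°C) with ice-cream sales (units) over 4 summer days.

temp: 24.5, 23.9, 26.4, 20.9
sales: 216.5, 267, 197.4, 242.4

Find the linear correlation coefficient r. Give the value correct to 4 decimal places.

-0.6108

n = 4, Σx = 95.7, Σy = 923.3, Σx² = 2305.23, Σy² = 215885.77, Σxy = 21963.07
nΣxy − ΣxΣy = 87852.28 − 88359.81 = -507.53
nΣx² − (Σx)² = 9220.92 − 9158.49 = 62.43; nΣy² − (Σy)² = 863543.08 − 852482.89 = 11060.19
r = -507.53 / √(62.43 × 11060.19) = -507.53 / 830.9559 ≈ -0.6108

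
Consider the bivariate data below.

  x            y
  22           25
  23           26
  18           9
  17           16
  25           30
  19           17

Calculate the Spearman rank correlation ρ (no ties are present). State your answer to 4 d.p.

0.9429

Rank x: 4, 5, 2, 1, 6, 3
Rank y: 4, 5, 1, 2, 6, 3
d = rank(x) − rank(y): 0, 0, 1, -1, 0, 0; Σd² = 2
ρ = 1 − 6Σd² / [n(n²−1)] = 1 − 6×2 / (6×35) = 1 − 12/210 ≈ 0.9429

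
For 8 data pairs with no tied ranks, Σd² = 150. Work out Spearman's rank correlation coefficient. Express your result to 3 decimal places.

ρ = 1 − 6Σd² / [n(n²−1)] = 1 − 6×150 / (8×63)
  = 1 − 900/504 = 1 − 1.7857 ≈ -0.786

-0.786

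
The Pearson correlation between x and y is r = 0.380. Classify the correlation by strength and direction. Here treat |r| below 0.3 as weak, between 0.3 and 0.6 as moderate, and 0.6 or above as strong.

moderate positive

r = 0.380 > 0 so the relationship is positive.
|r| = 0.380, which falls in the moderate range.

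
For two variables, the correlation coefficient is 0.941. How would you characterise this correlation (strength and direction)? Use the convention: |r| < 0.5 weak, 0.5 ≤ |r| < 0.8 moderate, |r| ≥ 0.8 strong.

strong positive

r = 0.941 > 0 so the relationship is positive.
|r| = 0.941, which falls in the strong range.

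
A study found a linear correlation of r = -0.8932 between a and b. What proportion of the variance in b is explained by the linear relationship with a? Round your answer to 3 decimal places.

0.798

r² = (-0.8932)² = 0.798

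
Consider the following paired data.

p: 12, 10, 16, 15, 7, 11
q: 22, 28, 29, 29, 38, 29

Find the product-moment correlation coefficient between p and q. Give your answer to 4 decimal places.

-0.5057

n = 6, Σp = 71, Σq = 175, Σp² = 895, Σq² = 5235, Σpq = 2028
nΣpq − ΣpΣq = 12168 − 12425 = -257
nΣp² − (Σp)² = 5370 − 5041 = 329; nΣq² − (Σq)² = 31410 − 30625 = 785
r = -257 / √(329 × 785) = -257 / 508.1978 ≈ -0.5057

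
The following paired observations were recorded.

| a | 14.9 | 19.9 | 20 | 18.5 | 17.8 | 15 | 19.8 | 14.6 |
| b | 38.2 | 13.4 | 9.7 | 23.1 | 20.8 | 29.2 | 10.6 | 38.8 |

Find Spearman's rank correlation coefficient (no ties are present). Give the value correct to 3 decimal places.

Rank a: 2, 7, 8, 5, 4, 3, 6, 1
Rank b: 7, 3, 1, 5, 4, 6, 2, 8
d = rank(a) − rank(b): -5, 4, 7, 0, 0, -3, 4, -7; Σd² = 164
ρ = 1 − 6Σd² / [n(n²−1)] = 1 − 6×164 / (8×63) = 1 − 984/504 ≈ -0.952

-0.952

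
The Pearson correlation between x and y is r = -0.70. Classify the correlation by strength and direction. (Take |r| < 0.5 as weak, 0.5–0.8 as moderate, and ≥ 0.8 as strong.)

moderate negative

r = -0.70 < 0 so the relationship is negative.
|r| = 0.70, which falls in the moderate range.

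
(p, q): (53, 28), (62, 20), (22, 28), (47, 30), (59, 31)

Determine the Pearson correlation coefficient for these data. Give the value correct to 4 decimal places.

n = 5, Σp = 243, Σq = 137, Σp² = 12827, Σq² = 3829, Σpq = 6579
nΣpq − ΣpΣq = 32895 − 33291 = -396
nΣp² − (Σp)² = 64135 − 59049 = 5086; nΣq² − (Σq)² = 19145 − 18769 = 376
r = -396 / √(5086 × 376) = -396 / 1382.8724 ≈ -0.2864

-0.2864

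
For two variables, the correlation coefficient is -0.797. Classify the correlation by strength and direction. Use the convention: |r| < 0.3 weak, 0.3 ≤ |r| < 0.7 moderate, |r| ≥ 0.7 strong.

r = -0.797 < 0 so the relationship is negative.
|r| = 0.797, which falls in the strong range.

strong negative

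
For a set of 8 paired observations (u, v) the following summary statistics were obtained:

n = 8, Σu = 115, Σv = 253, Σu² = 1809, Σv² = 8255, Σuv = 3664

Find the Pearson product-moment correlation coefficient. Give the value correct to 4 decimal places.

r = (nΣuv − ΣuΣv) / √[(nΣu² − (Σu)²)(nΣv² − (Σv)²)]
Numerator: 8×3664 − 115×253 = 217
Denominator: √[(14472 − 13225)(66040 − 64009)] = √[1247 × 2031] = 1591.4324
r = 217 / 1591.4324 ≈ 0.1364

0.1364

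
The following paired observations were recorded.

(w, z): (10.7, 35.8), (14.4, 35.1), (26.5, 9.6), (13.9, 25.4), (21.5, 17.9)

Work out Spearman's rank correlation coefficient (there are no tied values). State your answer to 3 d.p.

-0.900

Rank w: 1, 3, 5, 2, 4
Rank z: 5, 4, 1, 3, 2
d = rank(w) − rank(z): -4, -1, 4, -1, 2; Σd² = 38
ρ = 1 − 6Σd² / [n(n²−1)] = 1 − 6×38 / (5×24) = 1 − 228/120 ≈ -0.900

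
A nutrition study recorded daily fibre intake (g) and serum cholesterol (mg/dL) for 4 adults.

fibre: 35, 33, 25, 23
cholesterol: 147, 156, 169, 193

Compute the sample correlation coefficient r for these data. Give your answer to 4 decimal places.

n = 4, Σx = 116, Σy = 665, Σx² = 3468, Σy² = 111755, Σxy = 18957
nΣxy − ΣxΣy = 75828 − 77140 = -1312
nΣx² − (Σx)² = 13872 − 13456 = 416; nΣy² − (Σy)² = 447020 − 442225 = 4795
r = -1312 / √(416 × 4795) = -1312 / 1412.3456 ≈ -0.9290

-0.9290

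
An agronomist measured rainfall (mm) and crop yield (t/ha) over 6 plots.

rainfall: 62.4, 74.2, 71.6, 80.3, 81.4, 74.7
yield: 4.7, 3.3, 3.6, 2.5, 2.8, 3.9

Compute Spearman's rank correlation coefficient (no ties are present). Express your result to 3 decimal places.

-0.771

Rank rainfall: 1, 3, 2, 5, 6, 4
Rank yield: 6, 3, 4, 1, 2, 5
d = rank(rainfall) − rank(yield): -5, 0, -2, 4, 4, -1; Σd² = 62
ρ = 1 − 6Σd² / [n(n²−1)] = 1 − 6×62 / (6×35) = 1 − 372/210 ≈ -0.771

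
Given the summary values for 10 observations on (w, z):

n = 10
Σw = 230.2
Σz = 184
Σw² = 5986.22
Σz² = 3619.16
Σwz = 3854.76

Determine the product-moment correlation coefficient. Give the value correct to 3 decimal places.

r = (nΣwz − ΣwΣz) / √[(nΣw² − (Σw)²)(nΣz² − (Σz)²)]
Numerator: 10×3854.76 − 230.2×184 = -3809.2
Denominator: √[(59862.2 − 52992.04)(36191.6 − 33856)] = √[6870.16 × 2335.6] = 4005.7391
r = -3809.2 / 4005.7391 ≈ -0.951

-0.951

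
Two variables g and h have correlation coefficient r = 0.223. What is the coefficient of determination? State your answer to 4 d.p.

0.0497

r² = (0.223)² = 0.0497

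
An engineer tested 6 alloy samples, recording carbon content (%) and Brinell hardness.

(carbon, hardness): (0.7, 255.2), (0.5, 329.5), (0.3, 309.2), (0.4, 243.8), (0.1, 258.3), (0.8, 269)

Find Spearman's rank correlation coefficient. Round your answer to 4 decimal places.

0.0286

Rank carbon: 5, 4, 2, 3, 1, 6
Rank hardness: 2, 6, 5, 1, 3, 4
d = rank(carbon) − rank(hardness): 3, -2, -3, 2, -2, 2; Σd² = 34
ρ = 1 − 6Σd² / [n(n²−1)] = 1 − 6×34 / (6×35) = 1 − 204/210 ≈ 0.0286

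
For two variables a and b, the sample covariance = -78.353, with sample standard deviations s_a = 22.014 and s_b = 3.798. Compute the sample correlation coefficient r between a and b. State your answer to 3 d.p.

r = Cov(a,b) / (s_a · s_b) = -78.353 / (22.014 × 3.798)
  = -78.353 / 83.6092 ≈ -0.937

-0.937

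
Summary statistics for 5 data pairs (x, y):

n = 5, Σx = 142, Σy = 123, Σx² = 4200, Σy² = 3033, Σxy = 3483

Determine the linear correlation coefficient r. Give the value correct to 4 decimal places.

r = (nΣxy − ΣxΣy) / √[(nΣx² − (Σx)²)(nΣy² − (Σy)²)]
Numerator: 5×3483 − 142×123 = -51
Denominator: √[(21000 − 20164)(15165 − 15129)] = √[836 × 36] = 173.4820
r = -51 / 173.4820 ≈ -0.2940

-0.2940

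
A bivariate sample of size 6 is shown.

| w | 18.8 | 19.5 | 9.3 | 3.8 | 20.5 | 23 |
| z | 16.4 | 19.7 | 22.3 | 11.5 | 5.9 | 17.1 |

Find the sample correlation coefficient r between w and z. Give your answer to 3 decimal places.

n = 6, Σw = 94.9, Σz = 92.9, Σw² = 1783.87, Σz² = 1613.81, Σwz = 1457.81
nΣwz − ΣwΣz = 8746.86 − 8816.21 = -69.35
nΣw² − (Σw)² = 10703.22 − 9006.01 = 1697.21; nΣz² − (Σz)² = 9682.86 − 8630.41 = 1052.45
r = -69.35 / √(1697.21 × 1052.45) = -69.35 / 1336.4987 ≈ -0.052

-0.052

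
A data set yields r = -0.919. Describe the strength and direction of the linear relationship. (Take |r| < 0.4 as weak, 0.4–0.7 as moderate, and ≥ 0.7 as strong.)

r = -0.919 < 0 so the relationship is negative.
|r| = 0.919, which falls in the strong range.

strong negative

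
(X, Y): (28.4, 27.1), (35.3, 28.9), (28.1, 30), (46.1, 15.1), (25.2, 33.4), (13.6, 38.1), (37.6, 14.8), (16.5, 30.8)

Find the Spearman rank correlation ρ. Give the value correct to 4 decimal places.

Rank X: 5, 6, 4, 8, 3, 1, 7, 2
Rank Y: 3, 4, 5, 2, 7, 8, 1, 6
d = rank(X) − rank(Y): 2, 2, -1, 6, -4, -7, 6, -4; Σd² = 162
ρ = 1 − 6Σd² / [n(n²−1)] = 1 − 6×162 / (8×63) = 1 − 972/504 ≈ -0.9286

-0.9286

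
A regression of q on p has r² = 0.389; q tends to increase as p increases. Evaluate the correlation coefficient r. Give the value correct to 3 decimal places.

|r| = √0.389 = 0.624
The association is positive, so r = 0.624.

0.624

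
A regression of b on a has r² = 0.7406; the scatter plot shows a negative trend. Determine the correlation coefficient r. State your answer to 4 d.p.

-0.8606

|r| = √0.7406 = 0.8606
The association is negative, so r = −0.8606.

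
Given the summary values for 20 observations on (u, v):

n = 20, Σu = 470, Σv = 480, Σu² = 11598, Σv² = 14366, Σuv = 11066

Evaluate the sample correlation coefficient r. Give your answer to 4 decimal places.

r = (nΣuv − ΣuΣv) / √[(nΣu² − (Σu)²)(nΣv² − (Σv)²)]
Numerator: 20×11066 − 470×480 = -4280
Denominator: √[(231960 − 220900)(287320 − 230400)] = √[11060 × 56920] = 25090.5400
r = -4280 / 25090.5400 ≈ -0.1706

-0.1706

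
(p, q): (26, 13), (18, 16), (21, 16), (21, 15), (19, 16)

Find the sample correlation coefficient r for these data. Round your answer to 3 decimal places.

-0.933

n = 5, Σp = 105, Σq = 76, Σp² = 2243, Σq² = 1162, Σpq = 1581
nΣpq − ΣpΣq = 7905 − 7980 = -75
nΣp² − (Σp)² = 11215 − 11025 = 190; nΣq² − (Σq)² = 5810 − 5776 = 34
r = -75 / √(190 × 34) = -75 / 80.3741 ≈ -0.933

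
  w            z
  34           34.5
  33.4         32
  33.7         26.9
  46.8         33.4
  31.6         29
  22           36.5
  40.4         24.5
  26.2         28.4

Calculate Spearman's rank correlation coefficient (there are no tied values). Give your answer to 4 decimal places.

-0.2143

Rank w: 6, 4, 5, 8, 3, 1, 7, 2
Rank z: 7, 5, 2, 6, 4, 8, 1, 3
d = rank(w) − rank(z): -1, -1, 3, 2, -1, -7, 6, -1; Σd² = 102
ρ = 1 − 6Σd² / [n(n²−1)] = 1 − 6×102 / (8×63) = 1 − 612/504 ≈ -0.2143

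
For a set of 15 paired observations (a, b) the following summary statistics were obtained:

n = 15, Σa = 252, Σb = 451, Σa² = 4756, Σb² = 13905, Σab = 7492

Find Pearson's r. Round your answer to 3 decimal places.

r = (nΣab − ΣaΣb) / √[(nΣa² − (Σa)²)(nΣb² − (Σb)²)]
Numerator: 15×7492 − 252×451 = -1272
Denominator: √[(71340 − 63504)(208575 − 203401)] = √[7836 × 5174] = 6367.3750
r = -1272 / 6367.3750 ≈ -0.200

-0.200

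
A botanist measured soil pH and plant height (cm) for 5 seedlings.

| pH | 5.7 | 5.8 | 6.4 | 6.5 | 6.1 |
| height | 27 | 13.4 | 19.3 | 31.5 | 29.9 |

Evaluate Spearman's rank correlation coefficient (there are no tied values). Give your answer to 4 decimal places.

Rank pH: 1, 2, 4, 5, 3
Rank height: 3, 1, 2, 5, 4
d = rank(pH) − rank(height): -2, 1, 2, 0, -1; Σd² = 10
ρ = 1 − 6Σd² / [n(n²−1)] = 1 − 6×10 / (5×24) = 1 − 60/120 ≈ 0.5000

0.5000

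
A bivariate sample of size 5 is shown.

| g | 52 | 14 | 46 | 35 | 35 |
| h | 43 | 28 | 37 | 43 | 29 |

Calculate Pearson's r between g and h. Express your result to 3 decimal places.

0.706

n = 5, Σg = 182, Σh = 180, Σg² = 7466, Σh² = 6692, Σgh = 6850
nΣgh − ΣgΣh = 34250 − 32760 = 1490
nΣg² − (Σg)² = 37330 − 33124 = 4206; nΣh² − (Σh)² = 33460 − 32400 = 1060
r = 1490 / √(4206 × 1060) = 1490 / 2111.4829 ≈ 0.706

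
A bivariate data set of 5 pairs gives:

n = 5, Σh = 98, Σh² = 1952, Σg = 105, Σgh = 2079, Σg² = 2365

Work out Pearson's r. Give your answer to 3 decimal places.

0.297

r = (nΣgh − ΣgΣh) / √[(nΣg² − (Σg)²)(nΣh² − (Σh)²)]
Numerator: 5×2079 − 105×98 = 105
Denominator: √[(11825 − 11025)(9760 − 9604)] = √[800 × 156] = 353.2704
r = 105 / 353.2704 ≈ 0.297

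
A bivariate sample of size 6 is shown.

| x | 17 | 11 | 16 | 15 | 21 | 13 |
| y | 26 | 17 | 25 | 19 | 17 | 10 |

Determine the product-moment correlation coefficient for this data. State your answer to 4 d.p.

n = 6, Σx = 93, Σy = 114, Σx² = 1501, Σy² = 2340, Σxy = 1801
nΣxy − ΣxΣy = 10806 − 10602 = 204
nΣx² − (Σx)² = 9006 − 8649 = 357; nΣy² − (Σy)² = 14040 − 12996 = 1044
r = 204 / √(357 × 1044) = 204 / 610.4982 ≈ 0.3342

0.3342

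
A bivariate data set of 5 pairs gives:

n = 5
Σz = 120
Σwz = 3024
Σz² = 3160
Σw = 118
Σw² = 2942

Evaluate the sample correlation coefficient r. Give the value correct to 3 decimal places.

r = (nΣwz − ΣwΣz) / √[(nΣw² − (Σw)²)(nΣz² − (Σz)²)]
Numerator: 5×3024 − 118×120 = 960
Denominator: √[(14710 − 13924)(15800 − 14400)] = √[786 × 1400] = 1048.9995
r = 960 / 1048.9995 ≈ 0.915

0.915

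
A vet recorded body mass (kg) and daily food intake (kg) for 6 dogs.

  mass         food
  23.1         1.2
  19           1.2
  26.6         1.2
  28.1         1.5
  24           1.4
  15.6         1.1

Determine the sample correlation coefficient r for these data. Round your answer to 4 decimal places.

0.7287

n = 6, Σx = 136.4, Σy = 7.6, Σx² = 3211.14, Σy² = 9.74, Σxy = 175.35
nΣxy − ΣxΣy = 1052.1 − 1036.64 = 15.46
nΣx² − (Σx)² = 19266.84 − 18604.96 = 661.88; nΣy² − (Σy)² = 58.44 − 57.76 = 0.68
r = 15.46 / √(661.88 × 0.68) = 15.46 / 21.2151 ≈ 0.7287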